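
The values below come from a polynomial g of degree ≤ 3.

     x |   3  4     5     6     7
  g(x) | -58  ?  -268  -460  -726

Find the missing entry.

On equispaced nodes a degree-3 polynomial has vanishing fourth forward difference, so
  g(3) - 4·g(4) + 6·g(5) - 4·g(6) + g(7) = 0.
Substituting the known values and solving for g(4):
  -4·g(4) = 552
  g(4) = -138.

-138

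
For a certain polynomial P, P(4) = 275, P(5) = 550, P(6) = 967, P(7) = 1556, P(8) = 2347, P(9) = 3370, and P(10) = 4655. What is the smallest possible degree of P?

Forward differences of the values at x = 4, 5, 6, 7, 8, 9, 10:
  P  : 275  550  967  1556  2347  3370  4655
  Δ  : 275  417  589  791  1023  1285
  Δ^2: 142  172  202  232  262
  Δ^3: 30  30  30  30
  Δ^4: 0  0  0
  Δ^5: 0  0
  Δ^6: 0
The third differences are constant (30) and nonzero, while all higher differences vanish, so the minimal degree is 3.

3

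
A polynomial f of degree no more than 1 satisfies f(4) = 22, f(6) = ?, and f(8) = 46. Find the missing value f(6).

The 2 known points determine the degree-1 polynomial uniquely.
Write f(t) = at + b. Substituting each data point gives a linear system:
  4a + b = 22
  8a + b = 46
Solving the system yields a = 6, b = -2.
So f(t) = 6t - 2.
Then f(6) = 34.

34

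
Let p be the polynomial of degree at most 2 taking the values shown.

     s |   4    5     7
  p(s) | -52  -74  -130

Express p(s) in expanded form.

Using the Lagrange interpolation formula with nodes 4, 5, 7:
  L_0(s) = (s - 5)(s - 7) / 3
  L_1(s) = (s - 4)(s - 7) / -2
  L_2(s) = (s - 4)(s - 5) / 6
Then p(s) = -52·L_0(s) - 74·L_1(s) - 130·L_2(s).
Expanding and collecting terms gives p(s) = -2s^2 - 4s - 4.
Check: p(5) = -74. ✓

p(s) = -2s^2 - 4s - 4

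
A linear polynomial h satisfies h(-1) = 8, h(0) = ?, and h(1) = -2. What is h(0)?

3

The 2 known points determine the degree-1 polynomial uniquely.
Write h(x) = ax + b. Substituting each data point gives a linear system:
  -a + b = 8
  a + b = -2
Solving the system yields a = -5, b = 3.
So h(x) = -5x + 3.
Then h(0) = 3.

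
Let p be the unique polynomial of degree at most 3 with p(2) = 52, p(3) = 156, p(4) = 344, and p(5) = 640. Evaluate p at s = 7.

Forward differences of the values at s = 2, 3, 4, 5:
  p  : 52  156  344  640
  Δ  : 104  188  296
  Δ^2: 84  108
  Δ^3: 24
The third differences are constant, confirming degree 3.
Interpolating (Newton forward form) and evaluating at s = 7 gives p(7) = 1652.

1652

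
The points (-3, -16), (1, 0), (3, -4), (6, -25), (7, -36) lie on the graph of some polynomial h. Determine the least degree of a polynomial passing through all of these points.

2

Divided differences on the nodes -3, 1, 3, 6, 7:
  order 0: -16  0  -4  -25  -36
  order 1: 4  -2  -7  -11
  order 2: -1  -1  -1
  order 3: 0  0
  order 4: 0
The order-2 divided differences are all -1 (nonzero) and every higher order vanishes, so the data lies on a polynomial of degree exactly 2.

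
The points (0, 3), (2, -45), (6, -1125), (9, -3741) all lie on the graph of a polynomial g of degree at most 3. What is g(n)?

g(n) = -5n^3 - n^2 - 2n + 3

Write g(n) = an^3 + bn^2 + cn + d. Substituting each data point gives a linear system:
  d = 3
  8a + 4b + 2c + d = -45
  216a + 36b + 6c + d = -1125
  729a + 81b + 9c + d = -3741
Solving the system yields a = -5, b = -1, c = -2, d = 3.
So g(n) = -5n^3 - n^2 - 2n + 3.
Check: g(0) = 3. ✓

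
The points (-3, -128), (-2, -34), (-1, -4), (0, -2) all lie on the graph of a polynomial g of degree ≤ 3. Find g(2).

62

Write g(x) = ax^3 + bx^2 + cx + d. Substituting each data point gives a linear system:
  -27a + 9b - 3c + d = -128
  -8a + 4b - 2c + d = -34
  -a + b - c + d = -4
  d = -2
Solving the system yields a = 6, b = 4, c = 0, d = -2.
So g(x) = 6x³ + 4x² - 2.
Then g(2) = 62.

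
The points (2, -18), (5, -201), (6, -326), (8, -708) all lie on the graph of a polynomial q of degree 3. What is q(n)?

Using the Lagrange interpolation formula with nodes 2, 5, 6, 8:
  L_0(n) = (n - 5)(n - 6)(n - 8) / -72
  L_1(n) = (n - 2)(n - 6)(n - 8) / 9
  L_2(n) = (n - 2)(n - 5)(n - 8) / -8
  L_3(n) = (n - 2)(n - 5)(n - 6) / 36
Then q(n) = -18·L_0(n) - 201·L_1(n) - 326·L_2(n) - 708·L_3(n).
Expanding and collecting terms gives q(n) = -n^3 - 3n^2 - n + 4.
Check: q(8) = -708. ✓

q(n) = -n^3 - 3n^2 - n + 4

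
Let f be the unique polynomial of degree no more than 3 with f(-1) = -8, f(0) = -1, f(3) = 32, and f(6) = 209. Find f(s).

Write f(s) = as^3 + bs^2 + cs + d. Substituting each data point gives a linear system:
  -a + b - c + d = -8
  d = -1
  27a + 9b + 3c + d = 32
  216a + 36b + 6c + d = 209
Solving the system yields a = 1, b = -1, c = 5, d = -1.
So f(s) = s^3 - s^2 + 5s - 1.
Check: f(-1) = -8. ✓

f(s) = s^3 - s^2 + 5s - 1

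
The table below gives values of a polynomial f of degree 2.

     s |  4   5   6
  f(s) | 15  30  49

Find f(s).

f(s) = 2s^2 - 3s - 5

Using the Lagrange interpolation formula with nodes 4, 5, 6:
  L_0(s) = (s - 5)(s - 6) / 2
  L_1(s) = (s - 4)(s - 6) / -1
  L_2(s) = (s - 4)(s - 5) / 2
Then f(s) = 15·L_0(s) + 30·L_1(s) + 49·L_2(s).
Expanding and collecting terms gives f(s) = 2s^2 - 3s - 5.
Check: f(6) = 49. ✓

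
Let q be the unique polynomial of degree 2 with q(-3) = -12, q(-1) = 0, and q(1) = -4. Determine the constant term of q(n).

Write q(n) = an^2 + bn + c. Substituting each data point gives a linear system:
  9a - 3b + c = -12
  a - b + c = 0
  a + b + c = -4
Solving the system yields a = -2, b = -2, c = 0.
So q(n) = -2n² - 2n.
The constant term is 0.

0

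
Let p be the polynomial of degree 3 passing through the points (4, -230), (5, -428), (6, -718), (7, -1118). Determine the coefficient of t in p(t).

-6

Write p(t) = at^3 + bt^2 + ct + d. Substituting each data point gives a linear system:
  64a + 16b + 4c + d = -230
  125a + 25b + 5c + d = -428
  216a + 36b + 6c + d = -718
  343a + 49b + 7c + d = -1118
Solving the system yields a = -3, b = -1, c = -6, d = 2.
So p(t) = -3t^3 - t^2 - 6t + 2.
The coefficient of t is -6.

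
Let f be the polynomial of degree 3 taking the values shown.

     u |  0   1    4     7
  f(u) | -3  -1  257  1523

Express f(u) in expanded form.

Write f(u) = au^3 + bu^2 + cu + d. Substituting each data point gives a linear system:
  d = -3
  a + b + c + d = -1
  64a + 16b + 4c + d = 257
  343a + 49b + 7c + d = 1523
Solving the system yields a = 5, b = -4, c = 1, d = -3.
So f(u) = 5u^3 - 4u^2 + u - 3.
Check: f(0) = -3. ✓

f(u) = 5u^3 - 4u^2 + u - 3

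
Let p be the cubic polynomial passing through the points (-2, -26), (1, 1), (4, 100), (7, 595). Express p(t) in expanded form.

Using the Lagrange interpolation formula with nodes -2, 1, 4, 7:
  L_0(t) = (t - 1)(t - 4)(t - 7) / -162
  L_1(t) = (t + 2)(t - 4)(t - 7) / 54
  L_2(t) = (t + 2)(t - 1)(t - 7) / -54
  L_3(t) = (t + 2)(t - 1)(t - 4) / 162
Then p(t) = -26·L_0(t) + 1·L_1(t) + 100·L_2(t) + 595·L_3(t).
Expanding and collecting terms gives p(t) = 2t^3 - 2t^2 + t.
Check: p(1) = 1. ✓

p(t) = 2t^3 - 2t^2 + t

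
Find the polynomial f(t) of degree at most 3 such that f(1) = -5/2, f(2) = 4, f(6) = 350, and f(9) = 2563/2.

Using the Lagrange interpolation formula with nodes 1, 2, 6, 9:
  L_0(t) = (t - 2)(t - 6)(t - 9) / -40
  L_1(t) = (t - 1)(t - 6)(t - 9) / 28
  L_2(t) = (t - 1)(t - 2)(t - 9) / -60
  L_3(t) = (t - 1)(t - 2)(t - 6) / 168
Then f(t) = -5/2·L_0(t) + 4·L_1(t) + 350·L_2(t) + 2563/2·L_3(t).
Expanding and collecting terms gives f(t) = 2t³ - 2t² - (3/2)t - 1.
Check: f(6) = 350. ✓

f(t) = 2t^3 - 2t^2 - (3/2)t - 1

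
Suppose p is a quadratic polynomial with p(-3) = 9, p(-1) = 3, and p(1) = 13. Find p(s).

Write p(s) = as^2 + bs + c. Substituting each data point gives a linear system:
  9a - 3b + c = 9
  a - b + c = 3
  a + b + c = 13
Solving the system yields a = 2, b = 5, c = 6.
So p(s) = 2s^2 + 5s + 6.
Check: p(-1) = 3. ✓

p(s) = 2s^2 + 5s + 6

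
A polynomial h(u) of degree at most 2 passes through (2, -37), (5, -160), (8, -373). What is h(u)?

h(u) = -5u^2 - 6u - 5

Write h(u) = au^2 + bu + c. Substituting each data point gives a linear system:
  4a + 2b + c = -37
  25a + 5b + c = -160
  64a + 8b + c = -373
Solving the system yields a = -5, b = -6, c = -5.
So h(u) = -5u² - 6u - 5.
Check: h(2) = -37. ✓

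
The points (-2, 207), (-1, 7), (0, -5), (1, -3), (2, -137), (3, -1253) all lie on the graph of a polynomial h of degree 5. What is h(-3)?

1513

Forward differences of the values at u = -2, -1, 0, 1, 2, 3:
  h  : 207  7  -5  -3  -137  -1253
  Δ  : -200  -12  2  -134  -1116
  Δ^2: 188  14  -136  -982
  Δ^3: -174  -150  -846
  Δ^4: 24  -696
  Δ^5: -720
The fifth differences are constant, confirming degree 5.
Interpolating (Newton forward form) and evaluating at u = -3 gives h(-3) = 1513.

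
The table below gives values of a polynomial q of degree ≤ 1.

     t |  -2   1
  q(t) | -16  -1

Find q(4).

Write q(t) = at + b. Substituting each data point gives a linear system:
  -2a + b = -16
  a + b = -1
Solving the system yields a = 5, b = -6.
So q(t) = 5t - 6.
Then q(4) = 14.

14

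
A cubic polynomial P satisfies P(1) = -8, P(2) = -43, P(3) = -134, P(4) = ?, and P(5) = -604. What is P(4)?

-311

On equispaced nodes a degree-3 polynomial has vanishing fourth forward difference, so
  P(1) - 4·P(2) + 6·P(3) - 4·P(4) + P(5) = 0.
Substituting the known values and solving for P(4):
  -4·P(4) = 1244
  P(4) = -311.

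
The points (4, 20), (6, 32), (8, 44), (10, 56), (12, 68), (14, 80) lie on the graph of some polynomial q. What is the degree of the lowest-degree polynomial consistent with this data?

Forward differences of the values at n = 4, 6, 8, 10, 12, 14:
  q  : 20  32  44  56  68  80
  Δ  : 12  12  12  12  12
  Δ^2: 0  0  0  0
  Δ^3: 0  0  0
  Δ^4: 0  0
  Δ^5: 0
The first differences are constant (12) and nonzero, while all higher differences vanish, so the minimal degree is 1.

1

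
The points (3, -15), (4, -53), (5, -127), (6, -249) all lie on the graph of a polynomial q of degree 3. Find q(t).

q(t) = -2t^3 + 6t^2 - 6t + 3

Write q(t) = at^3 + bt^2 + ct + d. Substituting each data point gives a linear system:
  27a + 9b + 3c + d = -15
  64a + 16b + 4c + d = -53
  125a + 25b + 5c + d = -127
  216a + 36b + 6c + d = -249
Solving the system yields a = -2, b = 6, c = -6, d = 3.
So q(t) = -2t³ + 6t² - 6t + 3.
Check: q(3) = -15. ✓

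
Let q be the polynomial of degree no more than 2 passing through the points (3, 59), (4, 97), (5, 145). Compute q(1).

13

Write q(x) = ax^2 + bx + c. Substituting each data point gives a linear system:
  9a + 3b + c = 59
  16a + 4b + c = 97
  25a + 5b + c = 145
Solving the system yields a = 5, b = 3, c = 5.
So q(x) = 5x^2 + 3x + 5.
Then q(1) = 13.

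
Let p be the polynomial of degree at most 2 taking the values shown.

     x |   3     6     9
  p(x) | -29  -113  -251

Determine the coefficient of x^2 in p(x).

Write p(x) = ax^2 + bx + c. Substituting each data point gives a linear system:
  9a + 3b + c = -29
  36a + 6b + c = -113
  81a + 9b + c = -251
Solving the system yields a = -3, b = -1, c = 1.
So p(x) = -3x^2 - x + 1.
The leading coefficient is -3.

-3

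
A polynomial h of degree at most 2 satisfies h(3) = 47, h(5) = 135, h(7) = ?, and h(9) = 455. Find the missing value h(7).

The 3 known points determine the degree-2 polynomial uniquely.
Write h(n) = an^2 + bn + c. Substituting each data point gives a linear system:
  9a + 3b + c = 47
  25a + 5b + c = 135
  81a + 9b + c = 455
Solving the system yields a = 6, b = -4, c = 5.
So h(n) = 6n^2 - 4n + 5.
Then h(7) = 271.

271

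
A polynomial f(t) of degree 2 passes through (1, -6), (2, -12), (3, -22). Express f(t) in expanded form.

Write f(t) = at^2 + bt + c. Substituting each data point gives a linear system:
  a + b + c = -6
  4a + 2b + c = -12
  9a + 3b + c = -22
Solving the system yields a = -2, b = 0, c = -4.
So f(t) = -2t^2 - 4.
Check: f(1) = -6. ✓

f(t) = -2t^2 - 4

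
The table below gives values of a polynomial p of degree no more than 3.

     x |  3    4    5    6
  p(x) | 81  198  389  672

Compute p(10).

Forward differences of the values at x = 3, 4, 5, 6:
  p  : 81  198  389  672
  Δ  : 117  191  283
  Δ^2: 74  92
  Δ^3: 18
The third differences are constant, confirming degree 3.
Interpolating (Newton forward form) and evaluating at x = 10 gives p(10) = 3084.

3084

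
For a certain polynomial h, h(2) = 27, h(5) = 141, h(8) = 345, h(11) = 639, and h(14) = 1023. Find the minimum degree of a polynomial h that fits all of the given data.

2

Forward differences of the values at t = 2, 5, 8, 11, 14:
  h  : 27  141  345  639  1023
  Δ  : 114  204  294  384
  Δ^2: 90  90  90
  Δ^3: 0  0
  Δ^4: 0
The second differences are constant (90) and nonzero, while all higher differences vanish, so the minimal degree is 2.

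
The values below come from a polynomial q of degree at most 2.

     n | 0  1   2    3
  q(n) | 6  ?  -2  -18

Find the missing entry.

6

On equispaced nodes a degree-2 polynomial has vanishing third forward difference, so
  - q(0) + 3·q(1) - 3·q(2) + q(3) = 0.
Substituting the known values and solving for q(1):
  3·q(1) = 18
  q(1) = 6.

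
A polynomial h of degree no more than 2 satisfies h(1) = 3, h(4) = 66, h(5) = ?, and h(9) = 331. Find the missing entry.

103

The 3 known points determine the degree-2 polynomial uniquely.
Write h(x) = ax^2 + bx + c. Substituting each data point gives a linear system:
  a + b + c = 3
  16a + 4b + c = 66
  81a + 9b + c = 331
Solving the system yields a = 4, b = 1, c = -2.
So h(x) = 4x^2 + x - 2.
Then h(5) = 103.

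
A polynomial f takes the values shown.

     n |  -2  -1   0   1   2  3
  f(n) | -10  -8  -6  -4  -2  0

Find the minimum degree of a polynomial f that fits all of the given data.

1

Forward differences of the values at n = -2, -1, 0, 1, 2, 3:
  f  : -10  -8  -6  -4  -2  0
  Δ  : 2  2  2  2  2
  Δ^2: 0  0  0  0
  Δ^3: 0  0  0
  Δ^4: 0  0
  Δ^5: 0
The first differences are constant (2) and nonzero, while all higher differences vanish, so the minimal degree is 1.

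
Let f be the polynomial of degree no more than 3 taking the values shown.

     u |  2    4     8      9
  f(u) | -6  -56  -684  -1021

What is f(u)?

Write f(u) = au^3 + bu^2 + cu + d. Substituting each data point gives a linear system:
  8a + 4b + 2c + d = -6
  64a + 16b + 4c + d = -56
  512a + 64b + 8c + d = -684
  729a + 81b + 9c + d = -1021
Solving the system yields a = -2, b = 6, c = -5, d = -4.
So f(u) = -2u^3 + 6u^2 - 5u - 4.
Check: f(8) = -684. ✓

f(u) = -2u^3 + 6u^2 - 5u - 4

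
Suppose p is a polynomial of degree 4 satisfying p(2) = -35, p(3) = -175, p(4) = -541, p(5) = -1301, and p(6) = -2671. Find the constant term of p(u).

-1

Write p(u) = au^4 + bu^3 + cu^2 + du + e. Substituting each data point gives a linear system:
  16a + 8b + 4c + 2d + e = -35
  81a + 27b + 9c + 3d + e = -175
  256a + 64b + 16c + 4d + e = -541
  625a + 125b + 25c + 5d + e = -1301
  1296a + 216b + 36c + 6d + e = -2671
Solving the system yields a = -2, b = 0, c = -3, d = 5, e = -1.
So p(u) = -2u^4 - 3u^2 + 5u - 1.
The constant term is -1.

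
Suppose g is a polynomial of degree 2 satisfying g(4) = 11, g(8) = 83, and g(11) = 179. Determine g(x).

g(x) = 2x^2 - 6x + 3

Using the Lagrange interpolation formula with nodes 4, 8, 11:
  L_0(x) = (x - 8)(x - 11) / 28
  L_1(x) = (x - 4)(x - 11) / -12
  L_2(x) = (x - 4)(x - 8) / 21
Then g(x) = 11·L_0(x) + 83·L_1(x) + 179·L_2(x).
Expanding and collecting terms gives g(x) = 2x^2 - 6x + 3.
Check: g(11) = 179. ✓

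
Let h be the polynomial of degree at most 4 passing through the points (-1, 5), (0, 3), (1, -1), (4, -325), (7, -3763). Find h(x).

h(x) = -2x^4 + 3x^3 + x^2 - 6x + 3

Write h(x) = ax^4 + bx^3 + cx^2 + dx + e. Substituting each data point gives a linear system:
  a - b + c - d + e = 5
  e = 3
  a + b + c + d + e = -1
  256a + 64b + 16c + 4d + e = -325
  2401a + 343b + 49c + 7d + e = -3763
Solving the system yields a = -2, b = 3, c = 1, d = -6, e = 3.
So h(x) = -2x^4 + 3x^3 + x^2 - 6x + 3.
Check: h(-1) = 5. ✓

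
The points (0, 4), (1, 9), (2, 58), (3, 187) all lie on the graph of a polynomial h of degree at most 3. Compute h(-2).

-18

Write h(t) = at^3 + bt^2 + ct + d. Substituting each data point gives a linear system:
  d = 4
  a + b + c + d = 9
  8a + 4b + 2c + d = 58
  27a + 9b + 3c + d = 187
Solving the system yields a = 6, b = 4, c = -5, d = 4.
So h(t) = 6t^3 + 4t^2 - 5t + 4.
Then h(-2) = -18.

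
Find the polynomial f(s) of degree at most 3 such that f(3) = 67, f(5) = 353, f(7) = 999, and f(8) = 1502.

f(s) = 3s^3 - 4s - 2

Write f(s) = as^3 + bs^2 + cs + d. Substituting each data point gives a linear system:
  27a + 9b + 3c + d = 67
  125a + 25b + 5c + d = 353
  343a + 49b + 7c + d = 999
  512a + 64b + 8c + d = 1502
Solving the system yields a = 3, b = 0, c = -4, d = -2.
So f(s) = 3s^3 - 4s - 2.
Check: f(5) = 353. ✓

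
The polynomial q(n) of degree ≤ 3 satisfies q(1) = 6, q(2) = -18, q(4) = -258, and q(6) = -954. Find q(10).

-4674

Using the Lagrange interpolation formula with nodes 1, 2, 4, 6:
  L_0(n) = (n - 2)(n - 4)(n - 6) / -15
  L_1(n) = (n - 1)(n - 4)(n - 6) / 8
  L_2(n) = (n - 1)(n - 2)(n - 6) / -12
  L_3(n) = (n - 1)(n - 2)(n - 4) / 40
Then q(n) = 6·L_0(n) - 18·L_1(n) - 258·L_2(n) - 954·L_3(n).
Expanding and collecting terms gives q(n) = -5n^3 + 3n^2 + 2n + 6.
Evaluating at n = 10: q(10) = -4674.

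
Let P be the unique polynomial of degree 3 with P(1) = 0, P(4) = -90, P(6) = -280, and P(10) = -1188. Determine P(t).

Using the Lagrange interpolation formula with nodes 1, 4, 6, 10:
  L_0(t) = (t - 4)(t - 6)(t - 10) / -135
  L_1(t) = (t - 1)(t - 6)(t - 10) / 36
  L_2(t) = (t - 1)(t - 4)(t - 10) / -40
  L_3(t) = (t - 1)(t - 4)(t - 6) / 216
Then P(t) = 0·L_0(t) - 90·L_1(t) - 280·L_2(t) - 1188·L_3(t).
Expanding and collecting terms gives P(t) = -t^3 - 2t^2 + t + 2.
Check: P(1) = 0. ✓

P(t) = -t^3 - 2t^2 + t + 2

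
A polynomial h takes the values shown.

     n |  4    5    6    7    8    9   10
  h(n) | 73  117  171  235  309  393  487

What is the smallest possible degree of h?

Forward differences of the values at n = 4, 5, 6, 7, 8, 9, 10:
  h  : 73  117  171  235  309  393  487
  Δ  : 44  54  64  74  84  94
  Δ^2: 10  10  10  10  10
  Δ^3: 0  0  0  0
  Δ^4: 0  0  0
  Δ^5: 0  0
  Δ^6: 0
The second differences are constant (10) and nonzero, while all higher differences vanish, so the minimal degree is 2.

2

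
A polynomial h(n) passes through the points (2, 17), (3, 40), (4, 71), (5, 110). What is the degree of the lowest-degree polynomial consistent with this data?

2

Forward differences of the values at n = 2, 3, 4, 5:
  h  : 17  40  71  110
  Δ  : 23  31  39
  Δ^2: 8  8
  Δ^3: 0
The second differences are constant (8) and nonzero, while all higher differences vanish, so the minimal degree is 2.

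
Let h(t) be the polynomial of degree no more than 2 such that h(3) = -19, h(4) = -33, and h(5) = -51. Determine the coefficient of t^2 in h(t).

Write h(t) = at^2 + bt + c. Substituting each data point gives a linear system:
  9a + 3b + c = -19
  16a + 4b + c = -33
  25a + 5b + c = -51
Solving the system yields a = -2, b = 0, c = -1.
So h(t) = -2t² - 1.
The leading coefficient is -2.

-2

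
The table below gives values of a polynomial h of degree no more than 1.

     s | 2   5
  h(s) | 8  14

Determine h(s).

h(s) = 2s + 4

Write h(s) = as + b. Substituting each data point gives a linear system:
  2a + b = 8
  5a + b = 14
Solving the system yields a = 2, b = 4.
So h(s) = 2s + 4.
Check: h(5) = 14. ✓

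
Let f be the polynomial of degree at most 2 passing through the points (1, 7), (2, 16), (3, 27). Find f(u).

Write f(u) = au^2 + bu + c. Substituting each data point gives a linear system:
  a + b + c = 7
  4a + 2b + c = 16
  9a + 3b + c = 27
Solving the system yields a = 1, b = 6, c = 0.
So f(u) = u² + 6u.
Check: f(2) = 16. ✓

f(u) = u^2 + 6u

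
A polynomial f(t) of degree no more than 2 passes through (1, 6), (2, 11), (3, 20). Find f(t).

f(t) = 2t^2 - t + 5

Write f(t) = at^2 + bt + c. Substituting each data point gives a linear system:
  a + b + c = 6
  4a + 2b + c = 11
  9a + 3b + c = 20
Solving the system yields a = 2, b = -1, c = 5.
So f(t) = 2t² - t + 5.
Check: f(1) = 6. ✓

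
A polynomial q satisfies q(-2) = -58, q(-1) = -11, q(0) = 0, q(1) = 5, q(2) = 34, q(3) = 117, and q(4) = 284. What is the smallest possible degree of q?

3

Forward differences of the values at x = -2, -1, 0, 1, 2, 3, 4:
  q  : -58  -11  0  5  34  117  284
  Δ  : 47  11  5  29  83  167
  Δ^2: -36  -6  24  54  84
  Δ^3: 30  30  30  30
  Δ^4: 0  0  0
  Δ^5: 0  0
  Δ^6: 0
The third differences are constant (30) and nonzero, while all higher differences vanish, so the minimal degree is 3.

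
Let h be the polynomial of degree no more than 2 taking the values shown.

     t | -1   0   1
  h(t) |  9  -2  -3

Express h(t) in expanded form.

Write h(t) = at^2 + bt + c. Substituting each data point gives a linear system:
  a - b + c = 9
  c = -2
  a + b + c = -3
Solving the system yields a = 5, b = -6, c = -2.
So h(t) = 5t² - 6t - 2.
Check: h(1) = -3. ✓

h(t) = 5t^2 - 6t - 2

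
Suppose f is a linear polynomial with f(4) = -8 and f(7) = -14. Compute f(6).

-12

Write f(s) = as + b. Substituting each data point gives a linear system:
  4a + b = -8
  7a + b = -14
Solving the system yields a = -2, b = 0.
So f(s) = -2s.
Then f(6) = -12.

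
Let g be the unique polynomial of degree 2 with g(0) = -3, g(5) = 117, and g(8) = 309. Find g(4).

73

Using the Lagrange interpolation formula with nodes 0, 5, 8:
  L_0(t) = (t - 5)(t - 8) / 40
  L_1(t) = t(t - 8) / -15
  L_2(t) = t(t - 5) / 24
Then g(t) = -3·L_0(t) + 117·L_1(t) + 309·L_2(t).
Expanding and collecting terms gives g(t) = 5t² - t - 3.
Evaluating at t = 4: g(4) = 73.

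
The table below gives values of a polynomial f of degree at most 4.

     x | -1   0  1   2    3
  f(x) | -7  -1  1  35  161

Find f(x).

f(x) = x^4 + 4x^3 - 3x^2 - 1

Write f(x) = ax^4 + bx^3 + cx^2 + dx + e. Substituting each data point gives a linear system:
  a - b + c - d + e = -7
  e = -1
  a + b + c + d + e = 1
  16a + 8b + 4c + 2d + e = 35
  81a + 27b + 9c + 3d + e = 161
Solving the system yields a = 1, b = 4, c = -3, d = 0, e = -1.
So f(x) = x^4 + 4x^3 - 3x^2 - 1.
Check: f(3) = 161. ✓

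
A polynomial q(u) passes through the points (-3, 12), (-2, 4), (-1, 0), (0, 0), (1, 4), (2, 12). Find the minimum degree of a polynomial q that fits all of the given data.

Forward differences of the values at u = -3, -2, -1, 0, 1, 2:
  q  : 12  4  0  0  4  12
  Δ  : -8  -4  0  4  8
  Δ^2: 4  4  4  4
  Δ^3: 0  0  0
  Δ^4: 0  0
  Δ^5: 0
The second differences are constant (4) and nonzero, while all higher differences vanish, so the minimal degree is 2.

2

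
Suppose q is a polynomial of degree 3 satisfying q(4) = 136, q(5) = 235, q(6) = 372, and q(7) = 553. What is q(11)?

1837

Using the Lagrange interpolation formula with nodes 4, 5, 6, 7:
  L_0(x) = (x - 5)(x - 6)(x - 7) / -6
  L_1(x) = (x - 4)(x - 6)(x - 7) / 2
  L_2(x) = (x - 4)(x - 5)(x - 7) / -2
  L_3(x) = (x - 4)(x - 5)(x - 6) / 6
Then q(x) = 136·L_0(x) + 235·L_1(x) + 372·L_2(x) + 553·L_3(x).
Expanding and collecting terms gives q(x) = x^3 + 4x^2 + 2x.
Evaluating at x = 11: q(11) = 1837.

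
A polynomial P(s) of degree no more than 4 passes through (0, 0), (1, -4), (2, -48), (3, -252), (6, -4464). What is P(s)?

P(s) = -4s^4 + 4s^3 - 4s^2

Write P(s) = as^4 + bs^3 + cs^2 + ds + e. Substituting each data point gives a linear system:
  e = 0
  a + b + c + d + e = -4
  16a + 8b + 4c + 2d + e = -48
  81a + 27b + 9c + 3d + e = -252
  1296a + 216b + 36c + 6d + e = -4464
Solving the system yields a = -4, b = 4, c = -4, d = 0, e = 0.
So P(s) = -4s⁴ + 4s³ - 4s².
Check: P(1) = -4. ✓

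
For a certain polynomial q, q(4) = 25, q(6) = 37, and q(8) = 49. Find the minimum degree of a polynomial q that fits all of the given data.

Divided differences on the nodes 4, 6, 8:
  order 0: 25  37  49
  order 1: 6  6
  order 2: 0
The order-1 divided differences are all 6 (nonzero) and every higher order vanishes, so the data lies on a polynomial of degree exactly 1.

1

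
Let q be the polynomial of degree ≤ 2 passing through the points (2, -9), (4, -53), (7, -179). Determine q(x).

Using the Lagrange interpolation formula with nodes 2, 4, 7:
  L_0(x) = (x - 4)(x - 7) / 10
  L_1(x) = (x - 2)(x - 7) / -6
  L_2(x) = (x - 2)(x - 4) / 15
Then q(x) = -9·L_0(x) - 53·L_1(x) - 179·L_2(x).
Expanding and collecting terms gives q(x) = -4x^2 + 2x + 3.
Check: q(7) = -179. ✓

q(x) = -4x^2 + 2x + 3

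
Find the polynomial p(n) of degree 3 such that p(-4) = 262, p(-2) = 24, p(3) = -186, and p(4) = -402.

Write p(n) = an^3 + bn^2 + cn + d. Substituting each data point gives a linear system:
  -64a + 16b - 4c + d = 262
  -8a + 4b - 2c + d = 24
  27a + 9b + 3c + d = -186
  64a + 16b + 4c + d = -402
Solving the system yields a = -5, b = -4, c = -3, d = -6.
So p(n) = -5n^3 - 4n^2 - 3n - 6.
Check: p(-4) = 262. ✓

p(n) = -5n^3 - 4n^2 - 3n - 6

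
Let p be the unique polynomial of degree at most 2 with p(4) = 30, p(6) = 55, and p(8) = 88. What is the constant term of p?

Write p(x) = ax^2 + bx + c. Substituting each data point gives a linear system:
  16a + 4b + c = 30
  36a + 6b + c = 55
  64a + 8b + c = 88
Solving the system yields a = 1, b = 5/2, c = 4.
So p(x) = x^2 + (5/2)x + 4.
The constant term is 4.

4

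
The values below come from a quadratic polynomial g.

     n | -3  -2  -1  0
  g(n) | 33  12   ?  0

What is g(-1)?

1

The 3 known points determine the degree-2 polynomial uniquely.
Write g(n) = an^2 + bn + c. Substituting each data point gives a linear system:
  9a - 3b + c = 33
  4a - 2b + c = 12
  c = 0
Solving the system yields a = 5, b = 4, c = 0.
So g(n) = 5n^2 + 4n.
Then g(-1) = 1.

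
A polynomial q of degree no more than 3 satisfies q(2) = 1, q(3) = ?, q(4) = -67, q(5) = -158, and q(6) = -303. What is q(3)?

On equispaced nodes a degree-3 polynomial has vanishing fourth forward difference, so
  q(2) - 4·q(3) + 6·q(4) - 4·q(5) + q(6) = 0.
Substituting the known values and solving for q(3):
  -4·q(3) = 72
  q(3) = -18.

-18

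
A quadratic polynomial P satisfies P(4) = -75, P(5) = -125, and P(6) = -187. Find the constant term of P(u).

5

Write P(u) = au^2 + bu + c. Substituting each data point gives a linear system:
  16a + 4b + c = -75
  25a + 5b + c = -125
  36a + 6b + c = -187
Solving the system yields a = -6, b = 4, c = 5.
So P(u) = -6u² + 4u + 5.
The constant term is 5.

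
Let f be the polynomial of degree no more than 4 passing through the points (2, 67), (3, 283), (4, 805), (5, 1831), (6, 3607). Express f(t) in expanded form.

Write f(t) = at^4 + bt^3 + ct^2 + dt + e. Substituting each data point gives a linear system:
  16a + 8b + 4c + 2d + e = 67
  81a + 27b + 9c + 3d + e = 283
  256a + 64b + 16c + 4d + e = 805
  625a + 125b + 25c + 5d + e = 1831
  1296a + 216b + 36c + 6d + e = 3607
Solving the system yields a = 2, b = 5, c = -2, d = 1, e = 1.
So f(t) = 2t^4 + 5t^3 - 2t^2 + t + 1.
Check: f(5) = 1831. ✓

f(t) = 2t^4 + 5t^3 - 2t^2 + t + 1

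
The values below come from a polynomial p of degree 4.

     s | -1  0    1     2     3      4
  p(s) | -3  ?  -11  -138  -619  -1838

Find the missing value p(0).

The 5 known points determine the degree-4 polynomial uniquely.
Write p(s) = as^4 + bs^3 + cs^2 + ds + e. Substituting each data point gives a linear system:
  a - b + c - d + e = -3
  a + b + c + d + e = -11
  16a + 8b + 4c + 2d + e = -138
  81a + 27b + 9c + 3d + e = -619
  256a + 64b + 16c + 4d + e = -1838
Solving the system yields a = -6, b = -4, c = -3, d = 0, e = 2.
So p(s) = -6s⁴ - 4s³ - 3s² + 2.
Then p(0) = 2.

2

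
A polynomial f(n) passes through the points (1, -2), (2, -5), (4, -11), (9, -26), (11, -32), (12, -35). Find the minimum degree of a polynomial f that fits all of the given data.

Divided differences on the nodes 1, 2, 4, 9, 11, 12:
  order 0: -2  -5  -11  -26  -32  -35
  order 1: -3  -3  -3  -3  -3
  order 2: 0  0  0  0
  order 3: 0  0  0
  order 4: 0  0
  order 5: 0
The order-1 divided differences are all -3 (nonzero) and every higher order vanishes, so the data lies on a polynomial of degree exactly 1.

1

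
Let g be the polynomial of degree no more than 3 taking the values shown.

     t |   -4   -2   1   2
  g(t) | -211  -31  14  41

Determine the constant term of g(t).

5

Write g(t) = at^3 + bt^2 + ct + d. Substituting each data point gives a linear system:
  -64a + 16b - 4c + d = -211
  -8a + 4b - 2c + d = -31
  a + b + c + d = 14
  8a + 4b + 2c + d = 41
Solving the system yields a = 3, b = 0, c = 6, d = 5.
So g(t) = 3t³ + 6t + 5.
The constant term is 5.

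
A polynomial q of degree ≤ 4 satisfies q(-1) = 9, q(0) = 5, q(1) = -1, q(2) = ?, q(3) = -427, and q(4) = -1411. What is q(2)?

On equispaced nodes a degree-4 polynomial has vanishing fifth forward difference, so
  - q(-1) + 5·q(0) - 10·q(1) + 10·q(2) - 5·q(3) + q(4) = 0.
Substituting the known values and solving for q(2):
  10·q(2) = -750
  q(2) = -75.

-75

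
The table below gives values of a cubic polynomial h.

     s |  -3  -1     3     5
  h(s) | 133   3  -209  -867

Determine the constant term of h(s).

-2

Write h(s) = as^3 + bs^2 + cs + d. Substituting each data point gives a linear system:
  -27a + 9b - 3c + d = 133
  -a + b - c + d = 3
  27a + 9b + 3c + d = -209
  125a + 25b + 5c + d = -867
Solving the system yields a = -6, b = -4, c = -3, d = -2.
So h(s) = -6s^3 - 4s^2 - 3s - 2.
The constant term is -2.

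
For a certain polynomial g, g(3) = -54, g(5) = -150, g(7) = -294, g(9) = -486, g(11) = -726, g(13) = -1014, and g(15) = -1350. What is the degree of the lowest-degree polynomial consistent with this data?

Forward differences of the values at n = 3, 5, 7, 9, 11, 13, 15:
  g  : -54  -150  -294  -486  -726  -1014  -1350
  Δ  : -96  -144  -192  -240  -288  -336
  Δ^2: -48  -48  -48  -48  -48
  Δ^3: 0  0  0  0
  Δ^4: 0  0  0
  Δ^5: 0  0
  Δ^6: 0
The second differences are constant (-48) and nonzero, while all higher differences vanish, so the minimal degree is 2.

2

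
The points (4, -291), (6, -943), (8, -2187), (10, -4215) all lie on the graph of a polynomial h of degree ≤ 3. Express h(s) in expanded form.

h(s) = -4s^3 - 2s^2 - 2s + 5

Write h(s) = as^3 + bs^2 + cs + d. Substituting each data point gives a linear system:
  64a + 16b + 4c + d = -291
  216a + 36b + 6c + d = -943
  512a + 64b + 8c + d = -2187
  1000a + 100b + 10c + d = -4215
Solving the system yields a = -4, b = -2, c = -2, d = 5.
So h(s) = -4s³ - 2s² - 2s + 5.
Check: h(10) = -4215. ✓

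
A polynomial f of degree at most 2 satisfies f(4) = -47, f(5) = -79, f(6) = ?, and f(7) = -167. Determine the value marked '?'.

On equispaced nodes a degree-2 polynomial has vanishing third forward difference, so
  - f(4) + 3·f(5) - 3·f(6) + f(7) = 0.
Substituting the known values and solving for f(6):
  -3·f(6) = 357
  f(6) = -119.

-119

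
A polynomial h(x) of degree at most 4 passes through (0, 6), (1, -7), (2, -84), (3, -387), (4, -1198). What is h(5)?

-2919

Using the Lagrange interpolation formula with nodes 0, 1, 2, 3, 4:
  L_0(x) = (x - 1)(x - 2)(x - 3)(x - 4) / 24
  L_1(x) = x(x - 2)(x - 3)(x - 4) / -6
  L_2(x) = x(x - 1)(x - 3)(x - 4) / 4
  L_3(x) = x(x - 1)(x - 2)(x - 4) / -6
  L_4(x) = x(x - 1)(x - 2)(x - 3) / 24
Then h(x) = 6·L_0(x) - 7·L_1(x) - 84·L_2(x) - 387·L_3(x) - 1198·L_4(x).
Expanding and collecting terms gives h(x) = -5x^4 + 3x^3 - 6x^2 - 5x + 6.
Evaluating at x = 5: h(5) = -2919.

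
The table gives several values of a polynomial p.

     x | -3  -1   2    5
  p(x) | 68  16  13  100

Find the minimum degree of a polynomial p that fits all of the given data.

Divided differences on the nodes -3, -1, 2, 5:
  order 0: 68  16  13  100
  order 1: -26  -1  29
  order 2: 5  5
  order 3: 0
The order-2 divided differences are all 5 (nonzero) and every higher order vanishes, so the data lies on a polynomial of degree exactly 2.

2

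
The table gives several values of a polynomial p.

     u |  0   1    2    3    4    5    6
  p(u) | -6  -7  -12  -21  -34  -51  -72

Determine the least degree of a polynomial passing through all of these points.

2

Forward differences of the values at u = 0, 1, 2, 3, 4, 5, 6:
  p  : -6  -7  -12  -21  -34  -51  -72
  Δ  : -1  -5  -9  -13  -17  -21
  Δ^2: -4  -4  -4  -4  -4
  Δ^3: 0  0  0  0
  Δ^4: 0  0  0
  Δ^5: 0  0
  Δ^6: 0
The second differences are constant (-4) and nonzero, while all higher differences vanish, so the minimal degree is 2.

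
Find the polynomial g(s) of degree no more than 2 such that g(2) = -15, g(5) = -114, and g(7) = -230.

g(s) = -5s^2 + 2s + 1

Write g(s) = as^2 + bs + c. Substituting each data point gives a linear system:
  4a + 2b + c = -15
  25a + 5b + c = -114
  49a + 7b + c = -230
Solving the system yields a = -5, b = 2, c = 1.
So g(s) = -5s² + 2s + 1.
Check: g(2) = -15. ✓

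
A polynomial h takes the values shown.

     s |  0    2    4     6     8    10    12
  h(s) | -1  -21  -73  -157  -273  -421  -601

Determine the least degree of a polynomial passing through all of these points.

2

Forward differences of the values at s = 0, 2, 4, 6, 8, 10, 12:
  h  : -1  -21  -73  -157  -273  -421  -601
  Δ  : -20  -52  -84  -116  -148  -180
  Δ^2: -32  -32  -32  -32  -32
  Δ^3: 0  0  0  0
  Δ^4: 0  0  0
  Δ^5: 0  0
  Δ^6: 0
The second differences are constant (-32) and nonzero, while all higher differences vanish, so the minimal degree is 2.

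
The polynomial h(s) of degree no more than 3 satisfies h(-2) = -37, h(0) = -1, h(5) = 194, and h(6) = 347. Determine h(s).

Using the Lagrange interpolation formula with nodes -2, 0, 5, 6:
  L_0(s) = s(s - 5)(s - 6) / -112
  L_1(s) = (s + 2)(s - 5)(s - 6) / 60
  L_2(s) = (s + 2)s(s - 6) / -35
  L_3(s) = (s + 2)s(s - 5) / 48
Then h(s) = -37·L_0(s) - 1·L_1(s) + 194·L_2(s) + 347·L_3(s).
Expanding and collecting terms gives h(s) = 2s^3 - 3s^2 + 4s - 1.
Check: h(6) = 347. ✓

h(s) = 2s^3 - 3s^2 + 4s - 1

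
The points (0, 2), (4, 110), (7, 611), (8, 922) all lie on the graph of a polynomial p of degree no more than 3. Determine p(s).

Write p(s) = as^3 + bs^2 + cs + d. Substituting each data point gives a linear system:
  d = 2
  64a + 16b + 4c + d = 110
  343a + 49b + 7c + d = 611
  512a + 64b + 8c + d = 922
Solving the system yields a = 2, b = -2, c = 3, d = 2.
So p(s) = 2s^3 - 2s^2 + 3s + 2.
Check: p(7) = 611. ✓

p(s) = 2s^3 - 2s^2 + 3s + 2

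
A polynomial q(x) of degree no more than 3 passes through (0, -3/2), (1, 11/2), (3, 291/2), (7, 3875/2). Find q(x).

q(x) = 6x^3 - 3x^2 + 4x - 3/2

Write q(x) = ax^3 + bx^2 + cx + d. Substituting each data point gives a linear system:
  d = -3/2
  a + b + c + d = 11/2
  27a + 9b + 3c + d = 291/2
  343a + 49b + 7c + d = 3875/2
Solving the system yields a = 6, b = -3, c = 4, d = -3/2.
So q(x) = 6x^3 - 3x^2 + 4x - 3/2.
Check: q(0) = -3/2. ✓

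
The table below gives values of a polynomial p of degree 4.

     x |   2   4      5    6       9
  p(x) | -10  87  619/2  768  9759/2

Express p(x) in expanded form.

Write p(x) = ax^4 + bx^3 + cx^2 + dx + e. Substituting each data point gives a linear system:
  16a + 8b + 4c + 2d + e = -10
  256a + 64b + 16c + 4d + e = 87
  625a + 125b + 25c + 5d + e = 619/2
  1296a + 216b + 36c + 6d + e = 768
  6561a + 729b + 81c + 9d + e = 9759/2
Solving the system yields a = 1, b = -2, c = -3, d = 5/2, e = -3.
So p(x) = x^4 - 2x^3 - 3x^2 + (5/2)x - 3.
Check: p(6) = 768. ✓

p(x) = x^4 - 2x^3 - 3x^2 + (5/2)x - 3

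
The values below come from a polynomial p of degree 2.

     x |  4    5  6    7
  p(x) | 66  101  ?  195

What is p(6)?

144

On equispaced nodes a degree-2 polynomial has vanishing third forward difference, so
  - p(4) + 3·p(5) - 3·p(6) + p(7) = 0.
Substituting the known values and solving for p(6):
  -3·p(6) = -432
  p(6) = 144.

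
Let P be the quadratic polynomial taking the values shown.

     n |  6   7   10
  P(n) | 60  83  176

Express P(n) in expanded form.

Using the Lagrange interpolation formula with nodes 6, 7, 10:
  L_0(n) = (n - 7)(n - 10) / 4
  L_1(n) = (n - 6)(n - 10) / -3
  L_2(n) = (n - 6)(n - 7) / 12
Then P(n) = 60·L_0(n) + 83·L_1(n) + 176·L_2(n).
Expanding and collecting terms gives P(n) = 2n^2 - 3n + 6.
Check: P(7) = 83. ✓

P(n) = 2n^2 - 3n + 6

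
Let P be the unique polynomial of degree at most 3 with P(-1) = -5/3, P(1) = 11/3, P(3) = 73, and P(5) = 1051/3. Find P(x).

P(x) = 3x^3 - x^2 - (1/3)x + 2

Write P(x) = ax^3 + bx^2 + cx + d. Substituting each data point gives a linear system:
  -a + b - c + d = -5/3
  a + b + c + d = 11/3
  27a + 9b + 3c + d = 73
  125a + 25b + 5c + d = 1051/3
Solving the system yields a = 3, b = -1, c = -1/3, d = 2.
So P(x) = 3x³ - x² - (1/3)x + 2.
Check: P(5) = 1051/3. ✓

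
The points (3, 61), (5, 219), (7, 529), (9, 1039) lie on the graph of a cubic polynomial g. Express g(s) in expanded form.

Using the Lagrange interpolation formula with nodes 3, 5, 7, 9:
  L_0(s) = (s - 5)(s - 7)(s - 9) / -48
  L_1(s) = (s - 3)(s - 7)(s - 9) / 16
  L_2(s) = (s - 3)(s - 5)(s - 9) / -16
  L_3(s) = (s - 3)(s - 5)(s - 7) / 48
Then g(s) = 61·L_0(s) + 219·L_1(s) + 529·L_2(s) + 1039·L_3(s).
Expanding and collecting terms gives g(s) = s^3 + 4s^2 - 2s + 4.
Check: g(5) = 219. ✓

g(s) = s^3 + 4s^2 - 2s + 4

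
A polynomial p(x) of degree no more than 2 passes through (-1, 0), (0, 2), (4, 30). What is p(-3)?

2

Write p(x) = ax^2 + bx + c. Substituting each data point gives a linear system:
  a - b + c = 0
  c = 2
  16a + 4b + c = 30
Solving the system yields a = 1, b = 3, c = 2.
So p(x) = x^2 + 3x + 2.
Then p(-3) = 2.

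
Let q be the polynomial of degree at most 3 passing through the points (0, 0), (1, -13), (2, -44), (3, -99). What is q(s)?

Using the Lagrange interpolation formula with nodes 0, 1, 2, 3:
  L_0(s) = (s - 1)(s - 2)(s - 3) / -6
  L_1(s) = s(s - 2)(s - 3) / 2
  L_2(s) = s(s - 1)(s - 3) / -2
  L_3(s) = s(s - 1)(s - 2) / 6
Then q(s) = 0·L_0(s) - 13·L_1(s) - 44·L_2(s) - 99·L_3(s).
Expanding and collecting terms gives q(s) = -s^3 - 6s^2 - 6s.
Check: q(0) = 0. ✓

q(s) = -s^3 - 6s^2 - 6s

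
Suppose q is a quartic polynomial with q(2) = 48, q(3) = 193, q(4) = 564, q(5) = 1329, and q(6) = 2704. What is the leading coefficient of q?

2

Write q(n) = an^4 + bn^3 + cn^2 + dn + e. Substituting each data point gives a linear system:
  16a + 8b + 4c + 2d + e = 48
  81a + 27b + 9c + 3d + e = 193
  256a + 64b + 16c + 4d + e = 564
  625a + 125b + 25c + 5d + e = 1329
  1296a + 216b + 36c + 6d + e = 2704
Solving the system yields a = 2, b = 0, c = 3, d = 0, e = 4.
So q(n) = 2n^4 + 3n^2 + 4.
The leading coefficient is 2.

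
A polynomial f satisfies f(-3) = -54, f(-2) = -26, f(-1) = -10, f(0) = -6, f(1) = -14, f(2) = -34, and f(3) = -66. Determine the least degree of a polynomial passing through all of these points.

Forward differences of the values at u = -3, -2, -1, 0, 1, 2, 3:
  f  : -54  -26  -10  -6  -14  -34  -66
  Δ  : 28  16  4  -8  -20  -32
  Δ^2: -12  -12  -12  -12  -12
  Δ^3: 0  0  0  0
  Δ^4: 0  0  0
  Δ^5: 0  0
  Δ^6: 0
The second differences are constant (-12) and nonzero, while all higher differences vanish, so the minimal degree is 2.

2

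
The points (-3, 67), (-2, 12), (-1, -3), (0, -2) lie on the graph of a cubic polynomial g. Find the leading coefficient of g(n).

Write g(n) = an^3 + bn^2 + cn + d. Substituting each data point gives a linear system:
  -27a + 9b - 3c + d = 67
  -8a + 4b - 2c + d = 12
  -a + b - c + d = -3
  d = -2
Solving the system yields a = -4, b = -4, c = 1, d = -2.
So g(n) = -4n^3 - 4n^2 + n - 2.
The leading coefficient is -4.

-4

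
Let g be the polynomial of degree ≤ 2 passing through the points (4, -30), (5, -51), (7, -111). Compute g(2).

Write g(t) = at^2 + bt + c. Substituting each data point gives a linear system:
  16a + 4b + c = -30
  25a + 5b + c = -51
  49a + 7b + c = -111
Solving the system yields a = -3, b = 6, c = -6.
So g(t) = -3t² + 6t - 6.
Then g(2) = -6.

-6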